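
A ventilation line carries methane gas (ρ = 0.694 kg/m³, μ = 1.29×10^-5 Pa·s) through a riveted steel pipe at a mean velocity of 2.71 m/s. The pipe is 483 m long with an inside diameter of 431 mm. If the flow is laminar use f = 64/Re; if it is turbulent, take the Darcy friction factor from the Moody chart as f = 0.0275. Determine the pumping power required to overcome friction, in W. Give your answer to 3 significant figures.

P ≈ 31.1 W

Reynolds number Re = ρVD/μ = 0.694 · 2.71 · 0.431 / 1.29e-05 = 6.284e+04.
Re > 4000 → turbulent; use the Moody-chart value f = 0.0275.
Darcy-Weisbach: ΔP = f(L/D)(ρV²/2) = 0.0275·(483/0.431)·(0.694·2.71²/2) = 0.0275·1121·2.548 = 78.54 Pa.
Q = V·A = 2.71·0.1459 = 0.3954 m³/s.
Pumping power P = QΔP = 0.3954·78.54 = 31.05 W = 31.1 W.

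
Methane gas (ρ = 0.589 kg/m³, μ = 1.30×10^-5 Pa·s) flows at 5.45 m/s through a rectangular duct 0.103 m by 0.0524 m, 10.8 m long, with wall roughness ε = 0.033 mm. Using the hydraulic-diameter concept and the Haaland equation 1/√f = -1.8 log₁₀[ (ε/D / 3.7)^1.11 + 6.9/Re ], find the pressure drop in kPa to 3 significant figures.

ΔP ≈ 0.0375 kPa

Hydraulic diameter D_h = 4A/P = 4·(0.103·0.0524)/(2·(0.103+0.0524)) = 0.02159/0.3108 = 0.06946 m.
Re = ρVD_h/μ = 0.589·5.45·0.06946/1.3e-05 = 1.715e+04.
ε/D_h = 3.3e-05/0.06946 = 0.000475; Haaland gives 1/√f = -1.8 log₁₀[4.79e-05+0.000402] = 6.024, so f = 0.02756.
ΔP = f(L/D_h)(ρV²/2) = 0.02756·10.8/0.06946·8.747 = 37.48 Pa.
ΔP = 0.0375 kPa.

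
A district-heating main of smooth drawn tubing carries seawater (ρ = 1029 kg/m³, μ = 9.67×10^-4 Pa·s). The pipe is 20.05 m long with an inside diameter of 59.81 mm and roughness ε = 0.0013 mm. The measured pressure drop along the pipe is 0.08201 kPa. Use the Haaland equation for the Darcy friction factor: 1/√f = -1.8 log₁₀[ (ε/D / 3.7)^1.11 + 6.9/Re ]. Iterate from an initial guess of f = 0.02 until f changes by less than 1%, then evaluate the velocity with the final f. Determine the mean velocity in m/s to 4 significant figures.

V ≈ 0.1194 m/s

Rearranging Darcy-Weisbach: V = √(2·ΔP·D/(f·L·ρ)). With ε/D = 1.3e-06/0.05981 = 2.17e-05, iterate starting from f = 0.02:
  f = 0.02 → V = √(2·82.01·0.05981/(0.02·20.05·1029)) = 0.1542 m/s; Re = ρVD/μ = 9813; f → 0.03107
  f = 0.03107 → V = 0.1237 m/s; Re = 7874; f → 0.03304
  f = 0.03304 → V = 0.12 m/s; Re = 7636; f → 0.03333
Converged (Δf/f < 1%). With the final f = 0.03333: V = √(2·82.01·0.05981/(0.03333·20.05·1029)) = 0.1194 m/s.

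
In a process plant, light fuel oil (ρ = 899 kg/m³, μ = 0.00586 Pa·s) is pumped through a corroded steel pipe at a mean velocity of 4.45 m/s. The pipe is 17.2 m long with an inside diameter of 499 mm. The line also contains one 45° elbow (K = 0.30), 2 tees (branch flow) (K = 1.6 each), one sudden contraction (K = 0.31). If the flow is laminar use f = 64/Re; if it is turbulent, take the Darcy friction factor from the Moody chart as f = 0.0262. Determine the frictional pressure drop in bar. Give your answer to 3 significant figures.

ΔP ≈ 0.420 bar

Reynolds number Re = ρVD/μ = 899 · 4.45 · 0.499 / 0.00586 = 3.407e+05.
Re > 4000 → turbulent; use the Moody-chart value f = 0.0262.
Total minor-loss coefficient ΣK = 1·0.3 + 2·1.6 + 1·0.31 = 3.81.
ΔP = [f·L/D + ΣK]·(ρV²/2) = [0.0262·17.2/0.499 + 3.81]·(899·4.45²/2) = [0.9031 + 3.81]·8901 = 4.195e+04 Pa.
ΔP = 4.195e+04 Pa = 0.420 bar.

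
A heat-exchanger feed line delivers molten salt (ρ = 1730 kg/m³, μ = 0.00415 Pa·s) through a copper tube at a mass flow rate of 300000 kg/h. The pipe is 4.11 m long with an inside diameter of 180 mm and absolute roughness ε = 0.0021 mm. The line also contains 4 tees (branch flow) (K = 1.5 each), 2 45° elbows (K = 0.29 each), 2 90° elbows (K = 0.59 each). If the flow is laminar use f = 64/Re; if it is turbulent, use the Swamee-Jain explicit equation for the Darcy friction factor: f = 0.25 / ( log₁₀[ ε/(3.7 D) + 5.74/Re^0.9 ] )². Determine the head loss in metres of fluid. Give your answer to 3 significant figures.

ṁ = 300000 kg/h = 300000/3600 = 83.33 kg/s.
A = πD²/4 = π(0.18)²/4 = 0.02545 m²; mean velocity V = ṁ/(ρA) = 83.33/(1730 · 0.02545) = 1.893 m/s.
Reynolds number Re = ρVD/μ = 1730 · 1.893 · 0.18 / 0.00415 = 1.42e+05.
Re > 4000 → turbulent. Relative roughness ε/D = 2.1e-06/0.18 = 1.17e-05. Swamee-Jain: f = 0.25/(log₁₀[1.17e-05/3.7 + 5.74/1.42e+05^0.9])² = 0.25/(log₁₀[3.15e-06 + 0.000132])² = 0.25/(-3.868)² = 0.01671.
Total minor-loss coefficient ΣK = 4·1.5 + 2·0.29 + 2·0.59 = 7.76.
ΔP = [f·L/D + ΣK]·(ρV²/2) = [0.01671·4.11/0.18 + 7.76]·(1730·1.893²/2) = [0.3815 + 7.76]·3099 = 2.523e+04 Pa.
Head loss h_f = ΔP/(ρg) = 2.523e+04/(1730·9.81) = 1.49 m.

h_f ≈ 1.49 m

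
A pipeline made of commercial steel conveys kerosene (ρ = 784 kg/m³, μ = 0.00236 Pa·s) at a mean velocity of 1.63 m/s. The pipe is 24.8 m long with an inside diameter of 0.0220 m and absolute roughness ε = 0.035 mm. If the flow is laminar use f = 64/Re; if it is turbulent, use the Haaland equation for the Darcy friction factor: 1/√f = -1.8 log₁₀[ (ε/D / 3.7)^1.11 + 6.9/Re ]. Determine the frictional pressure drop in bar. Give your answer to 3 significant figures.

ΔP ≈ 0.373 bar

Reynolds number Re = ρVD/μ = 784 · 1.63 · 0.022 / 0.00236 = 1.191e+04.
Re > 4000 → turbulent. Relative roughness ε/D = 3.5e-05/0.022 = 0.00159. Haaland: 1/√f = -1.8 log₁₀[(0.00159/3.7)^1.11 + 6.9/1.191e+04] = -1.8 log₁₀[0.000183 + 0.000579] = 5.612, so f = 0.03175.
Darcy-Weisbach: ΔP = f(L/D)(ρV²/2) = 0.03175·(24.8/0.022)·(784·1.63²/2) = 0.03175·1127·1042 = 3.728e+04 Pa.
ΔP = 3.728e+04 Pa = 0.373 bar.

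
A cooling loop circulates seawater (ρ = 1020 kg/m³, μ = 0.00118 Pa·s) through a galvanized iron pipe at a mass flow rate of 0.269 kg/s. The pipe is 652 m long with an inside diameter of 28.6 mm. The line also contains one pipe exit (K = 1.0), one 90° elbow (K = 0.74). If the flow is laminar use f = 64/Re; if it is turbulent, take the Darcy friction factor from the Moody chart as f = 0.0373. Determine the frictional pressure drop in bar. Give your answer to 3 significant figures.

A = πD²/4 = π(0.0286)²/4 = 0.0006424 m²; mean velocity V = ṁ/(ρA) = 0.269/(1020 · 0.0006424) = 0.4105 m/s.
Reynolds number Re = ρVD/μ = 1020 · 0.4105 · 0.0286 / 0.00118 = 1.015e+04.
Re > 4000 → turbulent; use the Moody-chart value f = 0.0373.
Total minor-loss coefficient ΣK = 1·1 + 1·0.74 = 1.74.
ΔP = [f·L/D + ΣK]·(ρV²/2) = [0.0373·652/0.0286 + 1.74]·(1020·0.4105²/2) = [850.3 + 1.74]·85.95 = 7.323e+04 Pa.
ΔP = 7.323e+04 Pa = 0.732 bar.

ΔP ≈ 0.732 bar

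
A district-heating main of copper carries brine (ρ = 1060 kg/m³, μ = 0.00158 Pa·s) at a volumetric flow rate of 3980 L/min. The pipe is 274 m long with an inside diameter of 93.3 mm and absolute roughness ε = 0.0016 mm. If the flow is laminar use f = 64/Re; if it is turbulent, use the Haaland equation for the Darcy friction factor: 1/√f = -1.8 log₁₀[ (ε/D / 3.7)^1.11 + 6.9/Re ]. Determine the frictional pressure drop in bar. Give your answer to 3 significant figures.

Q = 3980 L/min = 3980/60000 = 0.06633 m³/s.
Cross-sectional area A = πD²/4 = π(0.0933)²/4 = 0.006837 m²; mean velocity V = Q/A = 0.06633/0.006837 = 9.702 m/s.
Reynolds number Re = ρVD/μ = 1060 · 9.702 · 0.0933 / 0.00158 = 6.073e+05.
Re > 4000 → turbulent. Relative roughness ε/D = 1.6e-06/0.0933 = 1.71e-05. Haaland: 1/√f = -1.8 log₁₀[(1.71e-05/3.7)^1.11 + 6.9/6.073e+05] = -1.8 log₁₀[1.2e-06 + 1.14e-05] = 8.822, so f = 0.01285.
Darcy-Weisbach: ΔP = f(L/D)(ρV²/2) = 0.01285·(274/0.0933)·(1060·9.702²/2) = 0.01285·2937·4.989e+04 = 1.883e+06 Pa.
ΔP = 1.883e+06 Pa = 18.8 bar.

ΔP ≈ 18.8 bar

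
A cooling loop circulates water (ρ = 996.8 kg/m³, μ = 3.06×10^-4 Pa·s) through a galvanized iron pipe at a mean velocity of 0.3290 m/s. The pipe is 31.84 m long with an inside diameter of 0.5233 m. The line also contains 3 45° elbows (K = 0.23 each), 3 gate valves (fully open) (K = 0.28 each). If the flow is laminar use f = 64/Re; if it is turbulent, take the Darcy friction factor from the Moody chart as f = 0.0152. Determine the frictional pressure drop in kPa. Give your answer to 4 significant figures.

ΔP ≈ 0.1324 kPa

Reynolds number Re = ρVD/μ = 996.8 · 0.329 · 0.5233 / 0.000306 = 5.608e+05.
Re > 4000 → turbulent; use the Moody-chart value f = 0.0152.
Total minor-loss coefficient ΣK = 3·0.23 + 3·0.28 = 1.53.
ΔP = [f·L/D + ΣK]·(ρV²/2) = [0.0152·31.84/0.5233 + 1.53]·(996.8·0.329²/2) = [0.9248 + 1.53]·53.95 = 132.4 Pa.
ΔP = 132.4 Pa = 0.1324 kPa.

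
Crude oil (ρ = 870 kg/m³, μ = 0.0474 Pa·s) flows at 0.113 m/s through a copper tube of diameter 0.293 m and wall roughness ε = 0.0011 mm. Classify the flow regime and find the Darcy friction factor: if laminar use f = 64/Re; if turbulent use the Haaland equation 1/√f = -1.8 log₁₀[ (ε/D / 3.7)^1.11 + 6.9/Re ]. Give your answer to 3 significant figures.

Re = ρVD/μ = 870·0.113·0.293/0.0474 = 607.7.
Re < 2300 → laminar, so f = 64/Re = 0.1053 (roughness is irrelevant in laminar flow).

f ≈ 0.105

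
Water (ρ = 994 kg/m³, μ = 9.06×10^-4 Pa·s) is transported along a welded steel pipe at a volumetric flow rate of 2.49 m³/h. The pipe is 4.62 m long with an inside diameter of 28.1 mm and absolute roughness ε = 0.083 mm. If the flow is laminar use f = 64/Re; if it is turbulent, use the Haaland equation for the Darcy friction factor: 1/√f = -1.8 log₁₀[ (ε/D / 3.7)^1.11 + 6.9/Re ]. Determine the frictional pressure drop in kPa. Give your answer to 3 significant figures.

ΔP ≈ 2.97 kPa

Q = 2.49 m³/h = 2.49/3600 = 0.0006917 m³/s.
Cross-sectional area A = πD²/4 = π(0.0281)²/4 = 0.0006202 m²; mean velocity V = Q/A = 0.0006917/0.0006202 = 1.115 m/s.
Reynolds number Re = ρVD/μ = 994 · 1.115 · 0.0281 / 0.000906 = 3.438e+04.
Re > 4000 → turbulent. Relative roughness ε/D = 8.3e-05/0.0281 = 0.00295. Haaland: 1/√f = -1.8 log₁₀[(0.00295/3.7)^1.11 + 6.9/3.438e+04] = -1.8 log₁₀[0.000364 + 0.000201] = 5.846, so f = 0.02926.
Darcy-Weisbach: ΔP = f(L/D)(ρV²/2) = 0.02926·(4.62/0.0281)·(994·1.115²/2) = 0.02926·164.4·618.2 = 2974 Pa.
ΔP = 2974 Pa = 2.97 kPa.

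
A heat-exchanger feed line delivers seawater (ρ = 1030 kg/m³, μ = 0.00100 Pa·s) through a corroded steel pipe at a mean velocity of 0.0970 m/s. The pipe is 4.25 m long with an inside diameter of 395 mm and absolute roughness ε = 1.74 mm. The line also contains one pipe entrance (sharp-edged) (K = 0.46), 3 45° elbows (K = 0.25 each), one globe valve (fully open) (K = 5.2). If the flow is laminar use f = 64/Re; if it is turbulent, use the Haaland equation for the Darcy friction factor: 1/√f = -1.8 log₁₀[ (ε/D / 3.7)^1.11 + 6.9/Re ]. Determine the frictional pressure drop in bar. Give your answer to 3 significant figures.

Reynolds number Re = ρVD/μ = 1030 · 0.097 · 0.395 / 0.001 = 3.946e+04.
Re > 4000 → turbulent. Relative roughness ε/D = 0.00174/0.395 = 0.00441. Haaland: 1/√f = -1.8 log₁₀[(0.00441/3.7)^1.11 + 6.9/3.946e+04] = -1.8 log₁₀[0.000568 + 0.000175] = 5.633, so f = 0.03152.
Total minor-loss coefficient ΣK = 1·0.46 + 3·0.25 + 1·5.2 = 6.41.
ΔP = [f·L/D + ΣK]·(ρV²/2) = [0.03152·4.25/0.395 + 6.41]·(1030·0.097²/2) = [0.3391 + 6.41]·4.846 = 32.7 Pa.
ΔP = 32.7 Pa = 3.27×10^-4 bar.

ΔP ≈ 3.27×10^-4 bar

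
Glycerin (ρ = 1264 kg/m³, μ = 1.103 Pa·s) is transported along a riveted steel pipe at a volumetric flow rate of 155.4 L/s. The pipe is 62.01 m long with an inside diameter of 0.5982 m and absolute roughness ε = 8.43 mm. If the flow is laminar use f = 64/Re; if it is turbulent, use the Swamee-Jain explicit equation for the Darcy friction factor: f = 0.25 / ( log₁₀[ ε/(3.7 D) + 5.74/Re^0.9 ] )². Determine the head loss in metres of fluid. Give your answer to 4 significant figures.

Q = 155.4 L/s = 155.4/1000 = 0.1554 m³/s.
Cross-sectional area A = πD²/4 = π(0.5982)²/4 = 0.281 m²; mean velocity V = Q/A = 0.1554/0.281 = 0.5529 m/s.
Reynolds number Re = ρVD/μ = 1264 · 0.5529 · 0.5982 / 1.1 = 379.
Re < 2300 → laminar flow, so f = 64/Re = 64/379 = 0.1688 (the turbulent correlation is not needed).
Darcy-Weisbach: ΔP = f(L/D)(ρV²/2) = 0.1688·(62.01/0.5982)·(1264·0.5529²/2) = 0.1688·103.7·193.2 = 3382 Pa.
Head loss h_f = ΔP/(ρg) = 3382/(1264·9.81) = 0.2727 m.

h_f ≈ 0.2727 m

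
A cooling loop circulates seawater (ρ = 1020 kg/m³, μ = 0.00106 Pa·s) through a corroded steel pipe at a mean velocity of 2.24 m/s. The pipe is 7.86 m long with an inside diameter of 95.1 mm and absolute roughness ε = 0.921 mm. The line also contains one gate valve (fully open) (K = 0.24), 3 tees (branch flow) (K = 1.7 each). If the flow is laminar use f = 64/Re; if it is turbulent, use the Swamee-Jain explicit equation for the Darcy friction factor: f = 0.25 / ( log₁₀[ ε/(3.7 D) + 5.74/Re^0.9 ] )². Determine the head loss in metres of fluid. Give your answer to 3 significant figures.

Reynolds number Re = ρVD/μ = 1020 · 2.24 · 0.0951 / 0.00106 = 2.05e+05.
Re > 4000 → turbulent. Relative roughness ε/D = 0.000921/0.0951 = 0.00968. Swamee-Jain: f = 0.25/(log₁₀[0.00968/3.7 + 5.74/2.05e+05^0.9])² = 0.25/(log₁₀[0.00262 + 9.51e-05])² = 0.25/(-2.567)² = 0.03795.
Total minor-loss coefficient ΣK = 1·0.24 + 3·1.7 = 5.34.
ΔP = [f·L/D + ΣK]·(ρV²/2) = [0.03795·7.86/0.0951 + 5.34]·(1020·2.24²/2) = [3.137 + 5.34]·2559 = 2.169e+04 Pa.
Head loss h_f = ΔP/(ρg) = 2.169e+04/(1020·9.81) = 2.17 m.

h_f ≈ 2.17 m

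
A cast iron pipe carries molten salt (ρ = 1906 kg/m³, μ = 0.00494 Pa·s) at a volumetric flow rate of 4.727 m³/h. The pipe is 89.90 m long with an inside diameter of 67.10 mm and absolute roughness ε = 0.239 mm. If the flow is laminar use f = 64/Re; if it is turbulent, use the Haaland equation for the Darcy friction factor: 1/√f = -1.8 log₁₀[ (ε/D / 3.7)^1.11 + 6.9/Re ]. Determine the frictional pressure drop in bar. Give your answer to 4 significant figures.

ΔP ≈ 0.06315 bar

Q = 4.727 m³/h = 4.727/3600 = 0.001313 m³/s.
Cross-sectional area A = πD²/4 = π(0.0671)²/4 = 0.003536 m²; mean velocity V = Q/A = 0.001313/0.003536 = 0.3713 m/s.
Reynolds number Re = ρVD/μ = 1906 · 0.3713 · 0.0671 / 0.00494 = 9613.
Re > 4000 → turbulent. Relative roughness ε/D = 0.000239/0.0671 = 0.00356. Haaland: 1/√f = -1.8 log₁₀[(0.00356/3.7)^1.11 + 6.9/9613] = -1.8 log₁₀[0.000448 + 0.000718] = 5.28, so f = 0.03587.
Darcy-Weisbach: ΔP = f(L/D)(ρV²/2) = 0.03587·(89.9/0.0671)·(1906·0.3713²/2) = 0.03587·1340·131.4 = 6315 Pa.
ΔP = 6315 Pa = 0.06315 bar.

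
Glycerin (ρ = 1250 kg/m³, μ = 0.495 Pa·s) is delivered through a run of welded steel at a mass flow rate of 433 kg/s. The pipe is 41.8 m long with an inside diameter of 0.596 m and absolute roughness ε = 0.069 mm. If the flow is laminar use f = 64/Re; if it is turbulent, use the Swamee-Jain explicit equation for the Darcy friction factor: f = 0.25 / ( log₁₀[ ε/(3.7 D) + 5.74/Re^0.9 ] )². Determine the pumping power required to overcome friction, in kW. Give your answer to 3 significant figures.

P ≈ 0.802 kW

A = πD²/4 = π(0.596)²/4 = 0.279 m²; mean velocity V = ṁ/(ρA) = 433/(1250 · 0.279) = 1.242 m/s.
Reynolds number Re = ρVD/μ = 1250 · 1.242 · 0.596 / 0.495 = 1869.
Re < 2300 → laminar flow, so f = 64/Re = 64/1869 = 0.03425 (the turbulent correlation is not needed).
Darcy-Weisbach: ΔP = f(L/D)(ρV²/2) = 0.03425·(41.8/0.596)·(1250·1.242²/2) = 0.03425·70.13·963.5 = 2314 Pa.
Q = ṁ/ρ = 433/1250 = 0.3464 m³/s.
Pumping power P = QΔP = 0.3464·2314 = 801.7 W = 0.802 kW.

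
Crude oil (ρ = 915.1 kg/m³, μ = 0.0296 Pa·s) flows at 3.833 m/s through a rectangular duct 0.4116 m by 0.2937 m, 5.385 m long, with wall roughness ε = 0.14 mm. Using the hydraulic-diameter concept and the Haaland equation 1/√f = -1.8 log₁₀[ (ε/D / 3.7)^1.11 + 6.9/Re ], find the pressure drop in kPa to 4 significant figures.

ΔP ≈ 2.411 kPa

Hydraulic diameter D_h = 4A/P = 4·(0.4116·0.2937)/(2·(0.4116+0.2937)) = 0.4835/1.411 = 0.3428 m.
Re = ρVD_h/μ = 915.1·3.833·0.3428/0.0296 = 4.062e+04.
ε/D_h = 0.00014/0.3428 = 0.000408; Haaland gives 1/√f = -1.8 log₁₀[4.05e-05+0.00017] = 6.619, so f = 0.02283.
ΔP = f(L/D_h)(ρV²/2) = 0.02283·5.385/0.3428·6722 = 2411 Pa.
ΔP = 2.411 kPa.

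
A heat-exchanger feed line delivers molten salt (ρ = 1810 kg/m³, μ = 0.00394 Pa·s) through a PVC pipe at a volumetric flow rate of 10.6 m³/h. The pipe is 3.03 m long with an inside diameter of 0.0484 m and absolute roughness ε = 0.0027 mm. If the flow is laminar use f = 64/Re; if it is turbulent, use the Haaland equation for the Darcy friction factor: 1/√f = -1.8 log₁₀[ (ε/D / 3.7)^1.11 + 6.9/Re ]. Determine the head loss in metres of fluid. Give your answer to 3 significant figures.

h_f ≈ 0.184 m

Q = 10.6 m³/h = 10.6/3600 = 0.002944 m³/s.
Cross-sectional area A = πD²/4 = π(0.0484)²/4 = 0.00184 m²; mean velocity V = Q/A = 0.002944/0.00184 = 1.6 m/s.
Reynolds number Re = ρVD/μ = 1810 · 1.6 · 0.0484 / 0.00394 = 3.558e+04.
Re > 4000 → turbulent. Relative roughness ε/D = 2.7e-06/0.0484 = 5.58e-05. Haaland: 1/√f = -1.8 log₁₀[(5.58e-05/3.7)^1.11 + 6.9/3.558e+04] = -1.8 log₁₀[4.45e-06 + 0.000194] = 6.665, so f = 0.02251.
Darcy-Weisbach: ΔP = f(L/D)(ρV²/2) = 0.02251·(3.03/0.0484)·(1810·1.6²/2) = 0.02251·62.6·2318 = 3267 Pa.
Head loss h_f = ΔP/(ρg) = 3267/(1810·9.81) = 0.184 m.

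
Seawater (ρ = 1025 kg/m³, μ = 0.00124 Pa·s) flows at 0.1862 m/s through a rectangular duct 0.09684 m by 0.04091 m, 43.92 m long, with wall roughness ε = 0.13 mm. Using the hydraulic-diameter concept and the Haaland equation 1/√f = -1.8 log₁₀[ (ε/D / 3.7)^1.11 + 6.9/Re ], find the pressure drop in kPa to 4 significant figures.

Hydraulic diameter D_h = 4A/P = 4·(0.09684·0.04091)/(2·(0.09684+0.04091)) = 0.01585/0.2755 = 0.05752 m.
Re = ρVD_h/μ = 1025·0.1862·0.05752/0.00124 = 8853.
ε/D_h = 0.00013/0.05752 = 0.00226; Haaland gives 1/√f = -1.8 log₁₀[0.000271+0.000779] = 5.362, so f = 0.03478.
ΔP = f(L/D_h)(ρV²/2) = 0.03478·43.92/0.05752·17.77 = 471.9 Pa.
ΔP = 0.4719 kPa.

ΔP ≈ 0.4719 kPa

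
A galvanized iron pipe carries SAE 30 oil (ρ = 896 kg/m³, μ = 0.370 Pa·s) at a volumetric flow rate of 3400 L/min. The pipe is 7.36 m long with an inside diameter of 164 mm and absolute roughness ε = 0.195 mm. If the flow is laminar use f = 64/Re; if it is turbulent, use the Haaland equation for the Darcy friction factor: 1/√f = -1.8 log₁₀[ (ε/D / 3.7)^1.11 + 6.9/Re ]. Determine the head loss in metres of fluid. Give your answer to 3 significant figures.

Q = 3400 L/min = 3400/60000 = 0.05667 m³/s.
Cross-sectional area A = πD²/4 = π(0.164)²/4 = 0.02112 m²; mean velocity V = Q/A = 0.05667/0.02112 = 2.683 m/s.
Reynolds number Re = ρVD/μ = 896 · 2.683 · 0.164 / 0.37 = 1065.
Re < 2300 → laminar flow, so f = 64/Re = 64/1065 = 0.06007 (the turbulent correlation is not needed).
Darcy-Weisbach: ΔP = f(L/D)(ρV²/2) = 0.06007·(7.36/0.164)·(896·2.683²/2) = 0.06007·44.88·3224 = 8691 Pa.
Head loss h_f = ΔP/(ρg) = 8691/(896·9.81) = 0.989 m.

h_f ≈ 0.989 m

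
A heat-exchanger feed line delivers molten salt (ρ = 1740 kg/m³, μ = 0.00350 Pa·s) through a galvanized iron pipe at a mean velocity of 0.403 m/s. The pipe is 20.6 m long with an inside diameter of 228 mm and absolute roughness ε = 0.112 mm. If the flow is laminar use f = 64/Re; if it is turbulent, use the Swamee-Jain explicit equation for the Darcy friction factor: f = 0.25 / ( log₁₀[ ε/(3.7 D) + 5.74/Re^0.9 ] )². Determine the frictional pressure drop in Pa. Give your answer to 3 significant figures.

Reynolds number Re = ρVD/μ = 1740 · 0.403 · 0.228 / 0.0035 = 4.568e+04.
Re > 4000 → turbulent. Relative roughness ε/D = 0.000112/0.228 = 0.000491. Swamee-Jain: f = 0.25/(log₁₀[0.000491/3.7 + 5.74/4.568e+04^0.9])² = 0.25/(log₁₀[0.000133 + 0.000367])² = 0.25/(-3.301)² = 0.02294.
Darcy-Weisbach: ΔP = f(L/D)(ρV²/2) = 0.02294·(20.6/0.228)·(1740·0.403²/2) = 0.02294·90.35·141.3 = 292.9 Pa.

ΔP ≈ 293 Pa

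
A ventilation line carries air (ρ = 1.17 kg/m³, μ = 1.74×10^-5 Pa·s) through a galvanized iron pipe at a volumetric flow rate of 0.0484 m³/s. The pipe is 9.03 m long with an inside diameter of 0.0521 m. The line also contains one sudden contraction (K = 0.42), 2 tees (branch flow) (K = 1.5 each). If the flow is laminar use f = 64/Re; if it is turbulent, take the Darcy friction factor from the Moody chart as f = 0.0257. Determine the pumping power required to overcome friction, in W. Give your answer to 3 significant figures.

Cross-sectional area A = πD²/4 = π(0.0521)²/4 = 0.002132 m²; mean velocity V = Q/A = 0.0484/0.002132 = 22.7 m/s.
Reynolds number Re = ρVD/μ = 1.17 · 22.7 · 0.0521 / 1.74e-05 = 7.953e+04.
Re > 4000 → turbulent; use the Moody-chart value f = 0.0257.
Total minor-loss coefficient ΣK = 1·0.42 + 2·1.5 = 3.42.
ΔP = [f·L/D + ΣK]·(ρV²/2) = [0.0257·9.03/0.0521 + 3.42]·(1.17·22.7²/2) = [4.454 + 3.42]·301.5 = 2374 Pa.
Pumping power P = QΔP = 0.0484·2374 = 114.9 W = 115 W.

P ≈ 115 W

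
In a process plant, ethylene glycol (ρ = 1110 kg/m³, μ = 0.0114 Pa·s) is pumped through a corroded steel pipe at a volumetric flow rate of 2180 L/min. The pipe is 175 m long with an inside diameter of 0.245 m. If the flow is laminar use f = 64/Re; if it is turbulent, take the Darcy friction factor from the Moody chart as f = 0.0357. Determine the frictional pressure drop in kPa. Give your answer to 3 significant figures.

ΔP ≈ 8.41 kPa

Q = 2180 L/min = 2180/60000 = 0.03633 m³/s.
Cross-sectional area A = πD²/4 = π(0.245)²/4 = 0.04714 m²; mean velocity V = Q/A = 0.03633/0.04714 = 0.7707 m/s.
Reynolds number Re = ρVD/μ = 1110 · 0.7707 · 0.245 / 0.0114 = 1.839e+04.
Re > 4000 → turbulent; use the Moody-chart value f = 0.0357.
Darcy-Weisbach: ΔP = f(L/D)(ρV²/2) = 0.0357·(175/0.245)·(1110·0.7707²/2) = 0.0357·714.3·329.7 = 8406 Pa.
ΔP = 8406 Pa = 8.41 kPa.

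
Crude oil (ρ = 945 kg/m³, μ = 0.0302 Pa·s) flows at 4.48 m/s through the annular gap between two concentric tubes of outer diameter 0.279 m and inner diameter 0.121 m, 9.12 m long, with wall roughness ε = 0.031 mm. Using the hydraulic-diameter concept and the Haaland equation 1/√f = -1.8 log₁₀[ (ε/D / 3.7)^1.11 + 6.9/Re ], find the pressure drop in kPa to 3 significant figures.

Hydraulic diameter D_h = 4A/P = D_o - D_i = 0.279 - 0.121 = 0.158 m.
Re = ρVD_h/μ = 945·4.48·0.158/0.0302 = 2.215e+04.
ε/D_h = 3.1e-05/0.158 = 0.000196; Haaland gives 1/√f = -1.8 log₁₀[1.8e-05+0.000312] = 6.268, so f = 0.02545.
ΔP = f(L/D_h)(ρV²/2) = 0.02545·9.12/0.158·9483 = 1.393e+04 Pa.
ΔP = 13.9 kPa.

ΔP ≈ 13.9 kPa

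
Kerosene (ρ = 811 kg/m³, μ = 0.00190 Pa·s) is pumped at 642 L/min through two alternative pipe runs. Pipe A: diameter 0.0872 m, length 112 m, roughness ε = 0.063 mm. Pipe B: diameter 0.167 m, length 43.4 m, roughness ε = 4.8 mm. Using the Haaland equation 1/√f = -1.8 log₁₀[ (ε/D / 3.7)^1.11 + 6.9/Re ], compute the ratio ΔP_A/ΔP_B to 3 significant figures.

ΔP_A/ΔP_B ≈ 25.6

Pipe A: V = Q/A = 0.0107/0.005972 = 1.792 m/s; Re = 6.669e+04; ε/D = 0.000722; Haaland → f = 0.022; ΔP_A = f(L/D)(ρV²/2) = 3.679e+04 Pa.
Pipe B: V = Q/A = 0.0107/0.0219 = 0.4885 m/s; Re = 3.482e+04; ε/D = 0.0287; Haaland → f = 0.05718; ΔP_B = f(L/D)(ρV²/2) = 1438 Pa.
ΔP_A/ΔP_B = 3.679e+04/1438 = 25.6.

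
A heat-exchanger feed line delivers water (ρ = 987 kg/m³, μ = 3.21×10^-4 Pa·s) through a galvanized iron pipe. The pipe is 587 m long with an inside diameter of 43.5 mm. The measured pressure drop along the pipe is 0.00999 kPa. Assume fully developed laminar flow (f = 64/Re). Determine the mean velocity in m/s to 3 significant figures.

For laminar flow, f = 64/Re with Re = ρVD/μ, so Darcy-Weisbach reduces to ΔP = 32μLV/D². Solving for V: V = ΔP·D²/(32μL) = 9.99·(0.0435)²/(32·0.000321·587) = 0.003135 m/s.
Check: Re = ρVD/μ = 987·0.003135·0.0435/0.000321 = 419.3 < 2300, so the laminar assumption holds.

V ≈ 0.00314 m/s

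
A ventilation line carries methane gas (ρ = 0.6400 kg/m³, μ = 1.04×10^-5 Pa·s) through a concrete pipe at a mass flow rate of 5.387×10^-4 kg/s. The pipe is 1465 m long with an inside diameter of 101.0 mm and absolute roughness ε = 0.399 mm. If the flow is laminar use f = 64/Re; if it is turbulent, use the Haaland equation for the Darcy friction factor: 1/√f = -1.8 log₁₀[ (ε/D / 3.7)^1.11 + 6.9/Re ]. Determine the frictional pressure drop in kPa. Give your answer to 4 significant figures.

ΔP ≈ 0.005021 kPa

A = πD²/4 = π(0.101)²/4 = 0.008012 m²; mean velocity V = ṁ/(ρA) = 0.0005387/(0.64 · 0.008012) = 0.1051 m/s.
Reynolds number Re = ρVD/μ = 0.64 · 0.1051 · 0.101 / 1.04e-05 = 653.
Re < 2300 → laminar flow, so f = 64/Re = 64/653 = 0.09801 (the turbulent correlation is not needed).
Darcy-Weisbach: ΔP = f(L/D)(ρV²/2) = 0.09801·(1465/0.101)·(0.64·0.1051²/2) = 0.09801·1.45e+04·0.003532 = 5.021 Pa.
ΔP = 5.021 Pa = 0.005021 kPa.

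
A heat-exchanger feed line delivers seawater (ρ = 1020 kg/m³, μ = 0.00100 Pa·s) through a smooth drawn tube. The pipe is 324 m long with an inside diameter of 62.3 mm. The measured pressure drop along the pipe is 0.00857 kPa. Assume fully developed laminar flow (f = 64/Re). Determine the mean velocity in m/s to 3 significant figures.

For laminar flow, f = 64/Re with Re = ρVD/μ, so Darcy-Weisbach reduces to ΔP = 32μLV/D². Solving for V: V = ΔP·D²/(32μL) = 8.57·(0.0623)²/(32·0.001·324) = 0.003208 m/s.
Check: Re = ρVD/μ = 1020·0.003208·0.0623/0.001 = 203.9 < 2300, so the laminar assumption holds.

V ≈ 0.00321 m/s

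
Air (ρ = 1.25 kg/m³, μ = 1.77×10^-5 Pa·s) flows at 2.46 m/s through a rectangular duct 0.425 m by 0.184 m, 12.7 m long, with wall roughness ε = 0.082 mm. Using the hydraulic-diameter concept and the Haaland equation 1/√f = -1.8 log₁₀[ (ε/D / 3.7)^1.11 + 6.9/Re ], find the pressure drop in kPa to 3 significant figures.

Hydraulic diameter D_h = 4A/P = 4·(0.425·0.184)/(2·(0.425+0.184)) = 0.3128/1.218 = 0.2568 m.
Re = ρVD_h/μ = 1.25·2.46·0.2568/1.77e-05 = 4.462e+04.
ε/D_h = 8.2e-05/0.2568 = 0.000319; Haaland gives 1/√f = -1.8 log₁₀[3.08e-05+0.000155] = 6.717, so f = 0.02216.
ΔP = f(L/D_h)(ρV²/2) = 0.02216·12.7/0.2568·3.782 = 4.145 Pa.
ΔP = 0.00415 kPa.

ΔP ≈ 0.00415 kPa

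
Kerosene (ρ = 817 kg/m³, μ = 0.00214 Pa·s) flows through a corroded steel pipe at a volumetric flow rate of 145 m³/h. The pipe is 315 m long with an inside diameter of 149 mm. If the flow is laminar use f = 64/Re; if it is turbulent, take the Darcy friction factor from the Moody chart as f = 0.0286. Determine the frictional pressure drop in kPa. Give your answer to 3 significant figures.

ΔP ≈ 132 kPa

Q = 145 m³/h = 145/3600 = 0.04028 m³/s.
Cross-sectional area A = πD²/4 = π(0.149)²/4 = 0.01744 m²; mean velocity V = Q/A = 0.04028/0.01744 = 2.31 m/s.
Reynolds number Re = ρVD/μ = 817 · 2.31 · 0.149 / 0.00214 = 1.314e+05.
Re > 4000 → turbulent; use the Moody-chart value f = 0.0286.
Darcy-Weisbach: ΔP = f(L/D)(ρV²/2) = 0.0286·(315/0.149)·(817·2.31²/2) = 0.0286·2114·2180 = 1.318e+05 Pa.
ΔP = 1.318e+05 Pa = 132 kPa.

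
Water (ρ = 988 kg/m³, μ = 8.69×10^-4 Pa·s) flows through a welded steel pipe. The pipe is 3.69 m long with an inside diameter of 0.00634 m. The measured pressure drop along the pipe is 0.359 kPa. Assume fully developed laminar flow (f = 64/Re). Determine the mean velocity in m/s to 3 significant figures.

For laminar flow, f = 64/Re with Re = ρVD/μ, so Darcy-Weisbach reduces to ΔP = 32μLV/D². Solving for V: V = ΔP·D²/(32μL) = 359·(0.00634)²/(32·0.000869·3.69) = 0.1406 m/s.
Check: Re = ρVD/μ = 988·0.1406·0.00634/0.000869 = 1014 < 2300, so the laminar assumption holds.

V ≈ 0.141 m/s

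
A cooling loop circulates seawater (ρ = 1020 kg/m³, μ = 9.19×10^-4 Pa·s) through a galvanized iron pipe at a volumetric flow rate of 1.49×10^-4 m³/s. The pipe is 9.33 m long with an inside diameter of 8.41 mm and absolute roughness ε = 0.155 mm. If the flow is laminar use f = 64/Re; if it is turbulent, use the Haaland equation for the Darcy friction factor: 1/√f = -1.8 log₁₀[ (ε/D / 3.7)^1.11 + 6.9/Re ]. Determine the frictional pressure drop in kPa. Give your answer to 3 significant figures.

Cross-sectional area A = πD²/4 = π(0.00841)²/4 = 5.555e-05 m²; mean velocity V = Q/A = 0.000149/5.555e-05 = 2.682 m/s.
Reynolds number Re = ρVD/μ = 1020 · 2.682 · 0.00841 / 0.000919 = 2.504e+04.
Re > 4000 → turbulent. Relative roughness ε/D = 0.000155/0.00841 = 0.0184. Haaland: 1/√f = -1.8 log₁₀[(0.0184/3.7)^1.11 + 6.9/2.504e+04] = -1.8 log₁₀[0.00278 + 0.000276] = 4.527, so f = 0.0488.
Darcy-Weisbach: ΔP = f(L/D)(ρV²/2) = 0.0488·(9.33/0.00841)·(1020·2.682²/2) = 0.0488·1109·3669 = 1.986e+05 Pa.
ΔP = 1.986e+05 Pa = 199 kPa.

ΔP ≈ 199 kPa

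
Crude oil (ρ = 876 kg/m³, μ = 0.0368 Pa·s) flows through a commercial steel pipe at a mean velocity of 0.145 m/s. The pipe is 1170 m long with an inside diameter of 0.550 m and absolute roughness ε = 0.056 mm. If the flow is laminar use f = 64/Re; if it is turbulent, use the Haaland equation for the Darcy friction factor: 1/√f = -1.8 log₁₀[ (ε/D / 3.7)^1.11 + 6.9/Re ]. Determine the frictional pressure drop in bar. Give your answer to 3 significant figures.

Reynolds number Re = ρVD/μ = 876 · 0.145 · 0.55 / 0.0368 = 1898.
Re < 2300 → laminar flow, so f = 64/Re = 64/1898 = 0.03371 (the turbulent correlation is not needed).
Darcy-Weisbach: ΔP = f(L/D)(ρV²/2) = 0.03371·(1170/0.55)·(876·0.145²/2) = 0.03371·2127·9.209 = 660.4 Pa.
ΔP = 660.4 Pa = 0.00660 bar.

ΔP ≈ 0.00660 bar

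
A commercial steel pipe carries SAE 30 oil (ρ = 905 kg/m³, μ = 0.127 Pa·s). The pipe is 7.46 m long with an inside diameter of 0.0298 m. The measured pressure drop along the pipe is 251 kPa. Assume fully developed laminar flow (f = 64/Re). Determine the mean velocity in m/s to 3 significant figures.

For laminar flow, f = 64/Re with Re = ρVD/μ, so Darcy-Weisbach reduces to ΔP = 32μLV/D². Solving for V: V = ΔP·D²/(32μL) = 2.51e+05·(0.0298)²/(32·0.127·7.46) = 7.352 m/s.
Check: Re = ρVD/μ = 905·7.352·0.0298/0.127 = 1561 < 2300, so the laminar assumption holds.

V ≈ 7.35 m/s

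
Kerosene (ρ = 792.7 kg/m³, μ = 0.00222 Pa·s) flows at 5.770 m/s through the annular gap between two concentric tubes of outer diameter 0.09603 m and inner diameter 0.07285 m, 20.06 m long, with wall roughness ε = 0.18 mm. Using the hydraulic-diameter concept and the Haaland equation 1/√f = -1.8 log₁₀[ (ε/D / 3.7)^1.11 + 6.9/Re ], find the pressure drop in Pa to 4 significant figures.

Hydraulic diameter D_h = 4A/P = D_o - D_i = 0.09603 - 0.07285 = 0.02318 m.
Re = ρVD_h/μ = 792.7·5.77·0.02318/0.00222 = 4.776e+04.
ε/D_h = 0.00018/0.02318 = 0.00777; Haaland gives 1/√f = -1.8 log₁₀[0.00107+0.000144] = 5.251, so f = 0.03626.
ΔP = f(L/D_h)(ρV²/2) = 0.03626·20.06/0.02318·1.32e+04 = 4.141e+05 Pa.

ΔP ≈ 414100 Pa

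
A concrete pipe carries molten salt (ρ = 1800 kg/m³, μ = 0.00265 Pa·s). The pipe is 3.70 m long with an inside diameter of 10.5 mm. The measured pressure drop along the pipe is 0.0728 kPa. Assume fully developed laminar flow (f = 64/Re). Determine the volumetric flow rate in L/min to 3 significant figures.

Q ≈ 0.133 L/min

For laminar flow, f = 64/Re with Re = ρVD/μ, so Darcy-Weisbach reduces to ΔP = 32μLV/D². Solving for V: V = ΔP·D²/(32μL) = 72.8·(0.0105)²/(32·0.00265·3.7) = 0.02558 m/s.
Check: Re = ρVD/μ = 1800·0.02558·0.0105/0.00265 = 182.4 < 2300, so the laminar assumption holds.
Q = V·A = 0.02558·(π/4·0.0105²) = 2.215e-06 m³/s = 0.133 L/min.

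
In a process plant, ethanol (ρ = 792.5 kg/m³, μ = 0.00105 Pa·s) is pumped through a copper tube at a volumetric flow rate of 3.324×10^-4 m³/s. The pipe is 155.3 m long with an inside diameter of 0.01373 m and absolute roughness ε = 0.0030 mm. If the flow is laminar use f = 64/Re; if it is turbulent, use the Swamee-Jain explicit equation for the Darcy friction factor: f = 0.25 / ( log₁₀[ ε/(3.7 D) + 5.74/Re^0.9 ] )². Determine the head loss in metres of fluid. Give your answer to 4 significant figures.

Cross-sectional area A = πD²/4 = π(0.01373)²/4 = 0.0001481 m²; mean velocity V = Q/A = 0.0003324/0.0001481 = 2.245 m/s.
Reynolds number Re = ρVD/μ = 792.5 · 2.245 · 0.01373 / 0.00105 = 2.327e+04.
Re > 4000 → turbulent. Relative roughness ε/D = 3e-06/0.01373 = 0.000218. Swamee-Jain: f = 0.25/(log₁₀[0.000218/3.7 + 5.74/2.327e+04^0.9])² = 0.25/(log₁₀[5.91e-05 + 0.000674])² = 0.25/(-3.135)² = 0.02544.
Darcy-Weisbach: ΔP = f(L/D)(ρV²/2) = 0.02544·(155.3/0.01373)·(792.5·2.245²/2) = 0.02544·1.131e+04·1997 = 5.748e+05 Pa.
Head loss h_f = ΔP/(ρg) = 5.748e+05/(792.5·9.81) = 73.93 m.

h_f ≈ 73.93 m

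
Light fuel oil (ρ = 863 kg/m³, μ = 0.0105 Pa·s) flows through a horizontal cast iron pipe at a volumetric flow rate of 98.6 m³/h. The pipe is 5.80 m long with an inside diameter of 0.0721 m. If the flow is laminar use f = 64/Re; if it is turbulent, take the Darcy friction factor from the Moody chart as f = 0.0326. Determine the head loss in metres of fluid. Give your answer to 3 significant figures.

h_f ≈ 6.02 m

Q = 98.6 m³/h = 98.6/3600 = 0.02739 m³/s.
Cross-sectional area A = πD²/4 = π(0.0721)²/4 = 0.004083 m²; mean velocity V = Q/A = 0.02739/0.004083 = 6.708 m/s.
Reynolds number Re = ρVD/μ = 863 · 6.708 · 0.0721 / 0.0105 = 3.975e+04.
Re > 4000 → turbulent; use the Moody-chart value f = 0.0326.
Darcy-Weisbach: ΔP = f(L/D)(ρV²/2) = 0.0326·(5.8/0.0721)·(863·6.708²/2) = 0.0326·80.44·1.942e+04 = 5.092e+04 Pa.
Head loss h_f = ΔP/(ρg) = 5.092e+04/(863·9.81) = 6.02 m.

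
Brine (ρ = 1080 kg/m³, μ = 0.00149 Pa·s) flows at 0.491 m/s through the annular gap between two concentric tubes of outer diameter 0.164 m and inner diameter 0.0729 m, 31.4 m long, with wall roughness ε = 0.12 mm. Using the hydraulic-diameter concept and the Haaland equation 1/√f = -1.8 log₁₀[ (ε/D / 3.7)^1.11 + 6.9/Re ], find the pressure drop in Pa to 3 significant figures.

Hydraulic diameter D_h = 4A/P = D_o - D_i = 0.164 - 0.0729 = 0.0911 m.
Re = ρVD_h/μ = 1080·0.491·0.0911/0.00149 = 3.242e+04.
ε/D_h = 0.00012/0.0911 = 0.00132; Haaland gives 1/√f = -1.8 log₁₀[0.000149+0.000213] = 6.196, so f = 0.02605.
ΔP = f(L/D_h)(ρV²/2) = 0.02605·31.4/0.0911·130.2 = 1169 Pa.

ΔP ≈ 1170 Pa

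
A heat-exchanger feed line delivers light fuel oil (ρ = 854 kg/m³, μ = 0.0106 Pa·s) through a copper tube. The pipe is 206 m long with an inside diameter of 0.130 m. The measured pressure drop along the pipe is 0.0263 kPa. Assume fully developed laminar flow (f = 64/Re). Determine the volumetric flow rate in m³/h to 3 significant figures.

For laminar flow, f = 64/Re with Re = ρVD/μ, so Darcy-Weisbach reduces to ΔP = 32μLV/D². Solving for V: V = ΔP·D²/(32μL) = 26.3·(0.13)²/(32·0.0106·206) = 0.006361 m/s.
Check: Re = ρVD/μ = 854·0.006361·0.13/0.0106 = 66.62 < 2300, so the laminar assumption holds.
Q = V·A = 0.006361·(π/4·0.13²) = 8.443e-05 m³/s = 0.304 m³/h.

Q ≈ 0.304 m³/h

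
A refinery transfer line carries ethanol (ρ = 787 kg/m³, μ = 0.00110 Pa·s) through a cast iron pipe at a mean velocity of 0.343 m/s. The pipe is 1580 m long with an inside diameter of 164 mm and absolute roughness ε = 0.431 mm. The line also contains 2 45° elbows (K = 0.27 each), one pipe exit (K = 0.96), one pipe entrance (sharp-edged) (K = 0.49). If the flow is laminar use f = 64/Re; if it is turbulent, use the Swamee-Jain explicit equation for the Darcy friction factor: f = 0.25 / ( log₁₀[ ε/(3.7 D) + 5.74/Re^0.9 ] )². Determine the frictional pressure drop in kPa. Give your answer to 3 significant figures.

Reynolds number Re = ρVD/μ = 787 · 0.343 · 0.164 / 0.0011 = 4.025e+04.
Re > 4000 → turbulent. Relative roughness ε/D = 0.000431/0.164 = 0.00263. Swamee-Jain: f = 0.25/(log₁₀[0.00263/3.7 + 5.74/4.025e+04^0.9])² = 0.25/(log₁₀[0.00071 + 0.000412])² = 0.25/(-2.95)² = 0.02873.
Total minor-loss coefficient ΣK = 2·0.27 + 1·0.96 + 1·0.49 = 1.99.
ΔP = [f·L/D + ΣK]·(ρV²/2) = [0.02873·1580/0.164 + 1.99]·(787·0.343²/2) = [276.8 + 1.99]·46.29 = 1.291e+04 Pa.
ΔP = 1.291e+04 Pa = 12.9 kPa.

ΔP ≈ 12.9 kPa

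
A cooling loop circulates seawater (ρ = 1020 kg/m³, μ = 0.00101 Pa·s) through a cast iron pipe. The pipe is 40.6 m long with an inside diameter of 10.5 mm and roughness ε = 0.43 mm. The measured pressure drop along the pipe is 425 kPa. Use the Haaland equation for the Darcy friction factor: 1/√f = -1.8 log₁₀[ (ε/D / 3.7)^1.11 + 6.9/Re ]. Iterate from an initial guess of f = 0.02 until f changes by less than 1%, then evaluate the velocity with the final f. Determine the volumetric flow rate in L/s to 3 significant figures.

Q ≈ 0.155 L/s

Rearranging Darcy-Weisbach: V = √(2·ΔP·D/(f·L·ρ)). With ε/D = 0.00043/0.0105 = 0.041, iterate starting from f = 0.02:
  f = 0.02 → V = √(2·4.25e+05·0.0105/(0.02·40.6·1020)) = 3.283 m/s; Re = ρVD/μ = 3.481e+04; f → 0.06625
  f = 0.06625 → V = 1.804 m/s; Re = 1.913e+04; f → 0.06687
Converged (Δf/f < 1%). With the final f = 0.06687: V = √(2·4.25e+05·0.0105/(0.06687·40.6·1020)) = 1.795 m/s.
Q = V·A = 1.795·(π/4·0.0105²) = 0.0001555 m³/s = 0.155 L/s.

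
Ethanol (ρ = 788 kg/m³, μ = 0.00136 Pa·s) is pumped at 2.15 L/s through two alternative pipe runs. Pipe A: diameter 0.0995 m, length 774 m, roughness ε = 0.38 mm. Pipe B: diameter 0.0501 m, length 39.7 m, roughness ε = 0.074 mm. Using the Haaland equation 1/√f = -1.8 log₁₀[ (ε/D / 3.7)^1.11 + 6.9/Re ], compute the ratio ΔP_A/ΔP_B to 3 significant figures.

Pipe A: V = Q/A = 0.00215/0.007776 = 0.2765 m/s; Re = 1.594e+04; ε/D = 0.00382; Haaland → f = 0.03345; ΔP_A = f(L/D)(ρV²/2) = 7839 Pa.
Pipe B: V = Q/A = 0.00215/0.001971 = 1.091 m/s; Re = 3.166e+04; ε/D = 0.00148; Haaland → f = 0.0265; ΔP_B = f(L/D)(ρV²/2) = 9842 Pa.
ΔP_A/ΔP_B = 7839/9842 = 0.796.

ΔP_A/ΔP_B ≈ 0.796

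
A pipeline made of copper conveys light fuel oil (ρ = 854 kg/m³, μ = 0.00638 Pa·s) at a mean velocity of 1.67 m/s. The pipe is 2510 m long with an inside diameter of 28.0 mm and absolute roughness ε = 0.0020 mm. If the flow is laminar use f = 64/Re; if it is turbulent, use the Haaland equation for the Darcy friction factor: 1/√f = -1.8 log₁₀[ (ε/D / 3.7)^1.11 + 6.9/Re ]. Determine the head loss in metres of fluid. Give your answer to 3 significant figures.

h_f ≈ 450 m

Reynolds number Re = ρVD/μ = 854 · 1.67 · 0.028 / 0.00638 = 6259.
Re > 4000 → turbulent. Relative roughness ε/D = 2e-06/0.028 = 7.14e-05. Haaland: 1/√f = -1.8 log₁₀[(7.14e-05/3.7)^1.11 + 6.9/6259] = -1.8 log₁₀[5.85e-06 + 0.0011] = 5.32, so f = 0.03534.
Darcy-Weisbach: ΔP = f(L/D)(ρV²/2) = 0.03534·(2510/0.028)·(854·1.67²/2) = 0.03534·8.964e+04·1191 = 3.772e+06 Pa.
Head loss h_f = ΔP/(ρg) = 3.772e+06/(854·9.81) = 450 m.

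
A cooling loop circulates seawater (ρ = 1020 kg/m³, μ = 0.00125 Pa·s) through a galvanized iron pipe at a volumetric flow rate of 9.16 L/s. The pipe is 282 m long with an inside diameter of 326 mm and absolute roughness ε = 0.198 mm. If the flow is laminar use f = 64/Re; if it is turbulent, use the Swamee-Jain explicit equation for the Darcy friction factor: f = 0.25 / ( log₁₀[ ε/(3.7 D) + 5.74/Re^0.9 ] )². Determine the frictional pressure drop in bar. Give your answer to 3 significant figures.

Q = 9.16 L/s = 9.16/1000 = 0.00916 m³/s.
Cross-sectional area A = πD²/4 = π(0.326)²/4 = 0.08347 m²; mean velocity V = Q/A = 0.00916/0.08347 = 0.1097 m/s.
Reynolds number Re = ρVD/μ = 1020 · 0.1097 · 0.326 / 0.00125 = 2.919e+04.
Re > 4000 → turbulent. Relative roughness ε/D = 0.000198/0.326 = 0.000607. Swamee-Jain: f = 0.25/(log₁₀[0.000607/3.7 + 5.74/2.919e+04^0.9])² = 0.25/(log₁₀[0.000164 + 0.00055])² = 0.25/(-3.146)² = 0.02525.
Darcy-Weisbach: ΔP = f(L/D)(ρV²/2) = 0.02525·(282/0.326)·(1020·0.1097²/2) = 0.02525·865·6.142 = 134.2 Pa.
ΔP = 134.2 Pa = 0.00134 bar.

ΔP ≈ 0.00134 bar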